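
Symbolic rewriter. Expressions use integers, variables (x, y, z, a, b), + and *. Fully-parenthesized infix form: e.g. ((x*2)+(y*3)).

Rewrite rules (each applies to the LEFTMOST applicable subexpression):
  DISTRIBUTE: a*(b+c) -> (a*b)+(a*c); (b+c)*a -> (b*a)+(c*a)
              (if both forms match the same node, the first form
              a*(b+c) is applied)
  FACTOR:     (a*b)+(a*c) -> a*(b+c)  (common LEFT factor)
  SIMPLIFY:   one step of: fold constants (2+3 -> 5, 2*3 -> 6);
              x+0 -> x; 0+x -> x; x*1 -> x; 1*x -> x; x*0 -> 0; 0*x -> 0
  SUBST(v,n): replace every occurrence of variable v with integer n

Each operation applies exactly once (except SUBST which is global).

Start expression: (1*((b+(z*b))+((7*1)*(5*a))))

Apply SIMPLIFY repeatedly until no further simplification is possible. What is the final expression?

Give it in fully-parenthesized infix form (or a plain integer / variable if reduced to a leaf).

Answer: ((b+(z*b))+(7*(5*a)))

Derivation:
Start: (1*((b+(z*b))+((7*1)*(5*a))))
Step 1: at root: (1*((b+(z*b))+((7*1)*(5*a)))) -> ((b+(z*b))+((7*1)*(5*a))); overall: (1*((b+(z*b))+((7*1)*(5*a)))) -> ((b+(z*b))+((7*1)*(5*a)))
Step 2: at RL: (7*1) -> 7; overall: ((b+(z*b))+((7*1)*(5*a))) -> ((b+(z*b))+(7*(5*a)))
Fixed point: ((b+(z*b))+(7*(5*a)))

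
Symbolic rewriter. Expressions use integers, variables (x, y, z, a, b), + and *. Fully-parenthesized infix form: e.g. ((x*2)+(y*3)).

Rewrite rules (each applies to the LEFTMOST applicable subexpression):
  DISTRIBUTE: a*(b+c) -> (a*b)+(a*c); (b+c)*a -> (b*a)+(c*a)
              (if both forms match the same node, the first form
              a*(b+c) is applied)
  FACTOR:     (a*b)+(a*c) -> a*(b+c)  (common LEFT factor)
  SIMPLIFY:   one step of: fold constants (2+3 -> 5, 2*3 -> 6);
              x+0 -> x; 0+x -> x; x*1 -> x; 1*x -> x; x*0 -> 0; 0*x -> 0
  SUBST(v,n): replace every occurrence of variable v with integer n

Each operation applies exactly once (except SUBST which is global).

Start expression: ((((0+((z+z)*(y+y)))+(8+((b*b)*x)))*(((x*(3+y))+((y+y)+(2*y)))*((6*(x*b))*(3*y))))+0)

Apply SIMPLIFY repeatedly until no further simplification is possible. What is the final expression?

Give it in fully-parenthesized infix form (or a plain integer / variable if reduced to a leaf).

Answer: ((((z+z)*(y+y))+(8+((b*b)*x)))*(((x*(3+y))+((y+y)+(2*y)))*((6*(x*b))*(3*y))))

Derivation:
Start: ((((0+((z+z)*(y+y)))+(8+((b*b)*x)))*(((x*(3+y))+((y+y)+(2*y)))*((6*(x*b))*(3*y))))+0)
Step 1: at root: ((((0+((z+z)*(y+y)))+(8+((b*b)*x)))*(((x*(3+y))+((y+y)+(2*y)))*((6*(x*b))*(3*y))))+0) -> (((0+((z+z)*(y+y)))+(8+((b*b)*x)))*(((x*(3+y))+((y+y)+(2*y)))*((6*(x*b))*(3*y)))); overall: ((((0+((z+z)*(y+y)))+(8+((b*b)*x)))*(((x*(3+y))+((y+y)+(2*y)))*((6*(x*b))*(3*y))))+0) -> (((0+((z+z)*(y+y)))+(8+((b*b)*x)))*(((x*(3+y))+((y+y)+(2*y)))*((6*(x*b))*(3*y))))
Step 2: at LL: (0+((z+z)*(y+y))) -> ((z+z)*(y+y)); overall: (((0+((z+z)*(y+y)))+(8+((b*b)*x)))*(((x*(3+y))+((y+y)+(2*y)))*((6*(x*b))*(3*y)))) -> ((((z+z)*(y+y))+(8+((b*b)*x)))*(((x*(3+y))+((y+y)+(2*y)))*((6*(x*b))*(3*y))))
Fixed point: ((((z+z)*(y+y))+(8+((b*b)*x)))*(((x*(3+y))+((y+y)+(2*y)))*((6*(x*b))*(3*y))))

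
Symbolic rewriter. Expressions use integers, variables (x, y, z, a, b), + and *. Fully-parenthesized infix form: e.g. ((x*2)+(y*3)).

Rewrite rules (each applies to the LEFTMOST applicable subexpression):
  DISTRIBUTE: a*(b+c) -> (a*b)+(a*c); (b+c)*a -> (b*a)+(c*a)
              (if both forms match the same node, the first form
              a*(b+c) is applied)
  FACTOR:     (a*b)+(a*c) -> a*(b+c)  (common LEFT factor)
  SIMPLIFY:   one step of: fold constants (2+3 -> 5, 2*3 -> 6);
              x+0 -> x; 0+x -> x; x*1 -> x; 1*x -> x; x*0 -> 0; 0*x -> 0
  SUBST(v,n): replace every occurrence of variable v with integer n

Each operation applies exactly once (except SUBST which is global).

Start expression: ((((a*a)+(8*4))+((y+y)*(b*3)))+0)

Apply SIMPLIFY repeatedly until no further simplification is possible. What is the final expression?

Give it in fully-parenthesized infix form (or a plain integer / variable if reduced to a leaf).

Answer: (((a*a)+32)+((y+y)*(b*3)))

Derivation:
Start: ((((a*a)+(8*4))+((y+y)*(b*3)))+0)
Step 1: at root: ((((a*a)+(8*4))+((y+y)*(b*3)))+0) -> (((a*a)+(8*4))+((y+y)*(b*3))); overall: ((((a*a)+(8*4))+((y+y)*(b*3)))+0) -> (((a*a)+(8*4))+((y+y)*(b*3)))
Step 2: at LR: (8*4) -> 32; overall: (((a*a)+(8*4))+((y+y)*(b*3))) -> (((a*a)+32)+((y+y)*(b*3)))
Fixed point: (((a*a)+32)+((y+y)*(b*3)))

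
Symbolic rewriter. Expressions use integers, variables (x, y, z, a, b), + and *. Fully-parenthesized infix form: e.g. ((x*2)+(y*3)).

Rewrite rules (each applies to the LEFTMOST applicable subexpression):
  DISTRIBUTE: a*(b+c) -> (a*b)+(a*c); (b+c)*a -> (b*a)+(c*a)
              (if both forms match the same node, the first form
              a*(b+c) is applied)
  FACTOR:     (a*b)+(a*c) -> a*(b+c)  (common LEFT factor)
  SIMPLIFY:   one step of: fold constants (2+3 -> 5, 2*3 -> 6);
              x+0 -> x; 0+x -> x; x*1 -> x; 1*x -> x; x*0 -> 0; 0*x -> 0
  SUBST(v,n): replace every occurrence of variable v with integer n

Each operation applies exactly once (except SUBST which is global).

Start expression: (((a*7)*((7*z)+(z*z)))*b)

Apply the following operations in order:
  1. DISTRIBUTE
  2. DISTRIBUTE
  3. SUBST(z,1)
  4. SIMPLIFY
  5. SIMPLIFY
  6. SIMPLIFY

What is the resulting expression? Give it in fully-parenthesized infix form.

Start: (((a*7)*((7*z)+(z*z)))*b)
Apply DISTRIBUTE at L (target: ((a*7)*((7*z)+(z*z)))): (((a*7)*((7*z)+(z*z)))*b) -> ((((a*7)*(7*z))+((a*7)*(z*z)))*b)
Apply DISTRIBUTE at root (target: ((((a*7)*(7*z))+((a*7)*(z*z)))*b)): ((((a*7)*(7*z))+((a*7)*(z*z)))*b) -> ((((a*7)*(7*z))*b)+(((a*7)*(z*z))*b))
Apply SUBST(z,1): ((((a*7)*(7*z))*b)+(((a*7)*(z*z))*b)) -> ((((a*7)*(7*1))*b)+(((a*7)*(1*1))*b))
Apply SIMPLIFY at LLR (target: (7*1)): ((((a*7)*(7*1))*b)+(((a*7)*(1*1))*b)) -> ((((a*7)*7)*b)+(((a*7)*(1*1))*b))
Apply SIMPLIFY at RLR (target: (1*1)): ((((a*7)*7)*b)+(((a*7)*(1*1))*b)) -> ((((a*7)*7)*b)+(((a*7)*1)*b))
Apply SIMPLIFY at RL (target: ((a*7)*1)): ((((a*7)*7)*b)+(((a*7)*1)*b)) -> ((((a*7)*7)*b)+((a*7)*b))

Answer: ((((a*7)*7)*b)+((a*7)*b))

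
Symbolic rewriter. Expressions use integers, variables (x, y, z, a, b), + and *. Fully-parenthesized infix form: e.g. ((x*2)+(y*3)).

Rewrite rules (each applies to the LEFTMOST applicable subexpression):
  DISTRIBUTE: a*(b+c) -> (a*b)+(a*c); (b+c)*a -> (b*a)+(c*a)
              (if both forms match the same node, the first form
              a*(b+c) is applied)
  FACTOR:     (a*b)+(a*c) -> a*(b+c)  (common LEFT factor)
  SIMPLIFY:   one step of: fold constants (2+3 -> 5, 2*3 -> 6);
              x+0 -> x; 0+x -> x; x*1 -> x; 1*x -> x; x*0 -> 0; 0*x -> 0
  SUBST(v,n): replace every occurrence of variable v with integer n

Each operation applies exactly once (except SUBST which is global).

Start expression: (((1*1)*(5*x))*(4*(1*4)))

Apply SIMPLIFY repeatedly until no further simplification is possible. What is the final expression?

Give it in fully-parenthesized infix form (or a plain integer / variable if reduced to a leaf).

Answer: ((5*x)*16)

Derivation:
Start: (((1*1)*(5*x))*(4*(1*4)))
Step 1: at LL: (1*1) -> 1; overall: (((1*1)*(5*x))*(4*(1*4))) -> ((1*(5*x))*(4*(1*4)))
Step 2: at L: (1*(5*x)) -> (5*x); overall: ((1*(5*x))*(4*(1*4))) -> ((5*x)*(4*(1*4)))
Step 3: at RR: (1*4) -> 4; overall: ((5*x)*(4*(1*4))) -> ((5*x)*(4*4))
Step 4: at R: (4*4) -> 16; overall: ((5*x)*(4*4)) -> ((5*x)*16)
Fixed point: ((5*x)*16)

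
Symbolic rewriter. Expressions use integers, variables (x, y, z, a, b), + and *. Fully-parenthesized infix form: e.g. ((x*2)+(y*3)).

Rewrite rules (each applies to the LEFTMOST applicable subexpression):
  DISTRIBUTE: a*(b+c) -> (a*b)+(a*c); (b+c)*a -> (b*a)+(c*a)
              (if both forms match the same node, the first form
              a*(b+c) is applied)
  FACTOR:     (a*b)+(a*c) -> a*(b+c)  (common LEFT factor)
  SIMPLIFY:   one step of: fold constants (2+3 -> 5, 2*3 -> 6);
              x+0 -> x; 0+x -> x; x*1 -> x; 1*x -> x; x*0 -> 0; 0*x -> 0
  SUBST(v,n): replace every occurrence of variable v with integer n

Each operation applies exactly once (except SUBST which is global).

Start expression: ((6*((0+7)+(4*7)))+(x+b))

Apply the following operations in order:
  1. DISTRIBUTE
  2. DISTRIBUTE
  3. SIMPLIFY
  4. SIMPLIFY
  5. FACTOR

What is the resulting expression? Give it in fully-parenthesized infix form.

Start: ((6*((0+7)+(4*7)))+(x+b))
Apply DISTRIBUTE at L (target: (6*((0+7)+(4*7)))): ((6*((0+7)+(4*7)))+(x+b)) -> (((6*(0+7))+(6*(4*7)))+(x+b))
Apply DISTRIBUTE at LL (target: (6*(0+7))): (((6*(0+7))+(6*(4*7)))+(x+b)) -> ((((6*0)+(6*7))+(6*(4*7)))+(x+b))
Apply SIMPLIFY at LLL (target: (6*0)): ((((6*0)+(6*7))+(6*(4*7)))+(x+b)) -> (((0+(6*7))+(6*(4*7)))+(x+b))
Apply SIMPLIFY at LL (target: (0+(6*7))): (((0+(6*7))+(6*(4*7)))+(x+b)) -> (((6*7)+(6*(4*7)))+(x+b))
Apply FACTOR at L (target: ((6*7)+(6*(4*7)))): (((6*7)+(6*(4*7)))+(x+b)) -> ((6*(7+(4*7)))+(x+b))

Answer: ((6*(7+(4*7)))+(x+b))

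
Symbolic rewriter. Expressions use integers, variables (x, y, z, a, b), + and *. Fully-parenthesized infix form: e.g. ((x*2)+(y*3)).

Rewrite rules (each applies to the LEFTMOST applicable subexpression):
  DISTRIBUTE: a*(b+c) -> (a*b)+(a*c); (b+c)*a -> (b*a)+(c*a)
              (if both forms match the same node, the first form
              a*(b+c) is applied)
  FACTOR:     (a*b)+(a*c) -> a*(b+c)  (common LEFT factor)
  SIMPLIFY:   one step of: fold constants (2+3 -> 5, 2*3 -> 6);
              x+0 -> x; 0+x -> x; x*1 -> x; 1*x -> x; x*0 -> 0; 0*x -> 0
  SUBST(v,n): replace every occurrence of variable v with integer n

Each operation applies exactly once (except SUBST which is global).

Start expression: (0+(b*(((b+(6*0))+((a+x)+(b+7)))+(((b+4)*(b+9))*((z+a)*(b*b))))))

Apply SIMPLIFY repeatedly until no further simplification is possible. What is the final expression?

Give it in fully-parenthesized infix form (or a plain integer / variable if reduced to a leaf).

Start: (0+(b*(((b+(6*0))+((a+x)+(b+7)))+(((b+4)*(b+9))*((z+a)*(b*b))))))
Step 1: at root: (0+(b*(((b+(6*0))+((a+x)+(b+7)))+(((b+4)*(b+9))*((z+a)*(b*b)))))) -> (b*(((b+(6*0))+((a+x)+(b+7)))+(((b+4)*(b+9))*((z+a)*(b*b))))); overall: (0+(b*(((b+(6*0))+((a+x)+(b+7)))+(((b+4)*(b+9))*((z+a)*(b*b)))))) -> (b*(((b+(6*0))+((a+x)+(b+7)))+(((b+4)*(b+9))*((z+a)*(b*b)))))
Step 2: at RLLR: (6*0) -> 0; overall: (b*(((b+(6*0))+((a+x)+(b+7)))+(((b+4)*(b+9))*((z+a)*(b*b))))) -> (b*(((b+0)+((a+x)+(b+7)))+(((b+4)*(b+9))*((z+a)*(b*b)))))
Step 3: at RLL: (b+0) -> b; overall: (b*(((b+0)+((a+x)+(b+7)))+(((b+4)*(b+9))*((z+a)*(b*b))))) -> (b*((b+((a+x)+(b+7)))+(((b+4)*(b+9))*((z+a)*(b*b)))))
Fixed point: (b*((b+((a+x)+(b+7)))+(((b+4)*(b+9))*((z+a)*(b*b)))))

Answer: (b*((b+((a+x)+(b+7)))+(((b+4)*(b+9))*((z+a)*(b*b)))))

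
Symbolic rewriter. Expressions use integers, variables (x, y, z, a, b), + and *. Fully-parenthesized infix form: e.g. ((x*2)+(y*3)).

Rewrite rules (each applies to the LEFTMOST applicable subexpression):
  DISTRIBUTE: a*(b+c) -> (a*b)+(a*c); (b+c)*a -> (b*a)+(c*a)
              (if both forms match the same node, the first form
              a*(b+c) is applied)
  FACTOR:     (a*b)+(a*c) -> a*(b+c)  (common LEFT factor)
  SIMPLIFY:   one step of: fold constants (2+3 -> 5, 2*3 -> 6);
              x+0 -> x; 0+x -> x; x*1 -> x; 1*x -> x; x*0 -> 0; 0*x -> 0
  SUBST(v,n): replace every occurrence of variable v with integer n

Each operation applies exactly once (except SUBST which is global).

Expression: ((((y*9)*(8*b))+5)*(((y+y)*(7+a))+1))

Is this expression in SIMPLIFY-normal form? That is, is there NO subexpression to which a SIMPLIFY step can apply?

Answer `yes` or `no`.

Expression: ((((y*9)*(8*b))+5)*(((y+y)*(7+a))+1))
Scanning for simplifiable subexpressions (pre-order)...
  at root: ((((y*9)*(8*b))+5)*(((y+y)*(7+a))+1)) (not simplifiable)
  at L: (((y*9)*(8*b))+5) (not simplifiable)
  at LL: ((y*9)*(8*b)) (not simplifiable)
  at LLL: (y*9) (not simplifiable)
  at LLR: (8*b) (not simplifiable)
  at R: (((y+y)*(7+a))+1) (not simplifiable)
  at RL: ((y+y)*(7+a)) (not simplifiable)
  at RLL: (y+y) (not simplifiable)
  at RLR: (7+a) (not simplifiable)
Result: no simplifiable subexpression found -> normal form.

Answer: yes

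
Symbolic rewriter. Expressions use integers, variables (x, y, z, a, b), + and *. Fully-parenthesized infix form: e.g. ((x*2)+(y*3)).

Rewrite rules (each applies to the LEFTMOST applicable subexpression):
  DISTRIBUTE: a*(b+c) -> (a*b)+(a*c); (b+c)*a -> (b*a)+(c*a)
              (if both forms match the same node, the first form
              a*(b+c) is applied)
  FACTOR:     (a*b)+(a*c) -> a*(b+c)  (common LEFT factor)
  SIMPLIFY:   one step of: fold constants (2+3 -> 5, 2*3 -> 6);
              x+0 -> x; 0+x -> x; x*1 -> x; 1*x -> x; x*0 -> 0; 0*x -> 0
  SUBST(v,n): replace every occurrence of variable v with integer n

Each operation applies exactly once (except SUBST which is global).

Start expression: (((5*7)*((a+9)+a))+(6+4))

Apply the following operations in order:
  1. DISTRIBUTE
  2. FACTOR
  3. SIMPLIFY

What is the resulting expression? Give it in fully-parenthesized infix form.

Start: (((5*7)*((a+9)+a))+(6+4))
Apply DISTRIBUTE at L (target: ((5*7)*((a+9)+a))): (((5*7)*((a+9)+a))+(6+4)) -> ((((5*7)*(a+9))+((5*7)*a))+(6+4))
Apply FACTOR at L (target: (((5*7)*(a+9))+((5*7)*a))): ((((5*7)*(a+9))+((5*7)*a))+(6+4)) -> (((5*7)*((a+9)+a))+(6+4))
Apply SIMPLIFY at LL (target: (5*7)): (((5*7)*((a+9)+a))+(6+4)) -> ((35*((a+9)+a))+(6+4))

Answer: ((35*((a+9)+a))+(6+4))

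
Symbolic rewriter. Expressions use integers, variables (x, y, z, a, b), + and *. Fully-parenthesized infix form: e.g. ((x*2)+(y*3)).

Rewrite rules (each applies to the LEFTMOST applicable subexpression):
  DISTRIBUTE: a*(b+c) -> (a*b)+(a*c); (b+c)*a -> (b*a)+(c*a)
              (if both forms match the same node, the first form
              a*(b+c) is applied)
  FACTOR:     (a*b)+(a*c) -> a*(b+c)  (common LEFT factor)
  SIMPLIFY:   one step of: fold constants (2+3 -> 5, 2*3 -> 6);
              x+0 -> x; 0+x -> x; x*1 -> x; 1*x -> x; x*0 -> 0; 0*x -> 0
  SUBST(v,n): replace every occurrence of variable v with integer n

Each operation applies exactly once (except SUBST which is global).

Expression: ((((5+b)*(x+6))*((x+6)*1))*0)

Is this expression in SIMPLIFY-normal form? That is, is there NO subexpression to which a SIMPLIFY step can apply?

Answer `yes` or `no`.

Expression: ((((5+b)*(x+6))*((x+6)*1))*0)
Scanning for simplifiable subexpressions (pre-order)...
  at root: ((((5+b)*(x+6))*((x+6)*1))*0) (SIMPLIFIABLE)
  at L: (((5+b)*(x+6))*((x+6)*1)) (not simplifiable)
  at LL: ((5+b)*(x+6)) (not simplifiable)
  at LLL: (5+b) (not simplifiable)
  at LLR: (x+6) (not simplifiable)
  at LR: ((x+6)*1) (SIMPLIFIABLE)
  at LRL: (x+6) (not simplifiable)
Found simplifiable subexpr at path root: ((((5+b)*(x+6))*((x+6)*1))*0)
One SIMPLIFY step would give: 0
-> NOT in normal form.

Answer: no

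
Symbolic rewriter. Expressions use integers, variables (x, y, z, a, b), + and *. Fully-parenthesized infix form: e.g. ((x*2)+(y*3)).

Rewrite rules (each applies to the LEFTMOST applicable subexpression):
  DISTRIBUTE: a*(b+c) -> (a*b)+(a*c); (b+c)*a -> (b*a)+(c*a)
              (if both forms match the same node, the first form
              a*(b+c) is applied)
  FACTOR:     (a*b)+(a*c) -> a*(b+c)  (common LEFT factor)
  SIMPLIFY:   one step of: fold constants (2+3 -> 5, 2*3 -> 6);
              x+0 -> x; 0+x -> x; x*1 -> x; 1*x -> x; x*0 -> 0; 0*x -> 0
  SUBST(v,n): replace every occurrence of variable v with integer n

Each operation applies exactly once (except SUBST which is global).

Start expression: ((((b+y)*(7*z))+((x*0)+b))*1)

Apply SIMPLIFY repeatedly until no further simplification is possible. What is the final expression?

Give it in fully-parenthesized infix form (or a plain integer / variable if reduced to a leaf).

Start: ((((b+y)*(7*z))+((x*0)+b))*1)
Step 1: at root: ((((b+y)*(7*z))+((x*0)+b))*1) -> (((b+y)*(7*z))+((x*0)+b)); overall: ((((b+y)*(7*z))+((x*0)+b))*1) -> (((b+y)*(7*z))+((x*0)+b))
Step 2: at RL: (x*0) -> 0; overall: (((b+y)*(7*z))+((x*0)+b)) -> (((b+y)*(7*z))+(0+b))
Step 3: at R: (0+b) -> b; overall: (((b+y)*(7*z))+(0+b)) -> (((b+y)*(7*z))+b)
Fixed point: (((b+y)*(7*z))+b)

Answer: (((b+y)*(7*z))+b)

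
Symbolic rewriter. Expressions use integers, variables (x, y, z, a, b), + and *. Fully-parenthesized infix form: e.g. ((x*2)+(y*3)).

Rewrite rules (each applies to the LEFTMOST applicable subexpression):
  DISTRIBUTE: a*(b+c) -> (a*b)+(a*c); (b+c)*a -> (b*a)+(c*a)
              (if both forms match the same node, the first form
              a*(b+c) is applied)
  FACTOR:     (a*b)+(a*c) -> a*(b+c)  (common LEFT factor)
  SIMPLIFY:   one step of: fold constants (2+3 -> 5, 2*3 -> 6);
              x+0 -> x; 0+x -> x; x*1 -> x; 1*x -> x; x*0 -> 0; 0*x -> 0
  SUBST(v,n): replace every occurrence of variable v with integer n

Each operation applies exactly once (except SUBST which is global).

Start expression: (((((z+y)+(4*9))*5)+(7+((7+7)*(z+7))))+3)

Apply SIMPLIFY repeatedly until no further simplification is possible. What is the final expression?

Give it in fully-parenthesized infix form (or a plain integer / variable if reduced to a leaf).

Answer: (((((z+y)+36)*5)+(7+(14*(z+7))))+3)

Derivation:
Start: (((((z+y)+(4*9))*5)+(7+((7+7)*(z+7))))+3)
Step 1: at LLLR: (4*9) -> 36; overall: (((((z+y)+(4*9))*5)+(7+((7+7)*(z+7))))+3) -> (((((z+y)+36)*5)+(7+((7+7)*(z+7))))+3)
Step 2: at LRRL: (7+7) -> 14; overall: (((((z+y)+36)*5)+(7+((7+7)*(z+7))))+3) -> (((((z+y)+36)*5)+(7+(14*(z+7))))+3)
Fixed point: (((((z+y)+36)*5)+(7+(14*(z+7))))+3)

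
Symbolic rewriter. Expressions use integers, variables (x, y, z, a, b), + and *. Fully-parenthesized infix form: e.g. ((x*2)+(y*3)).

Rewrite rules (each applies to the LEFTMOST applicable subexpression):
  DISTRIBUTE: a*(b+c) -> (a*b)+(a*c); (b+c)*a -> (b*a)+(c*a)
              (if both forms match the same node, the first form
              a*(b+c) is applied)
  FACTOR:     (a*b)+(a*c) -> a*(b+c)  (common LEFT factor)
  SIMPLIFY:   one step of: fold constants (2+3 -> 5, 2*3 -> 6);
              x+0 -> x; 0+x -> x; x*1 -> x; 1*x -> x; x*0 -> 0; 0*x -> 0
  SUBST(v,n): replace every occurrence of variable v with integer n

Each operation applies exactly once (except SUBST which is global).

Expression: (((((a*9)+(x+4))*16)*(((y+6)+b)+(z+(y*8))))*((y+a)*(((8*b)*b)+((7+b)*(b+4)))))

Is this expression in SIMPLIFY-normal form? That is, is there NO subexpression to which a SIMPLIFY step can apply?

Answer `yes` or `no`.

Answer: yes

Derivation:
Expression: (((((a*9)+(x+4))*16)*(((y+6)+b)+(z+(y*8))))*((y+a)*(((8*b)*b)+((7+b)*(b+4)))))
Scanning for simplifiable subexpressions (pre-order)...
  at root: (((((a*9)+(x+4))*16)*(((y+6)+b)+(z+(y*8))))*((y+a)*(((8*b)*b)+((7+b)*(b+4))))) (not simplifiable)
  at L: ((((a*9)+(x+4))*16)*(((y+6)+b)+(z+(y*8)))) (not simplifiable)
  at LL: (((a*9)+(x+4))*16) (not simplifiable)
  at LLL: ((a*9)+(x+4)) (not simplifiable)
  at LLLL: (a*9) (not simplifiable)
  at LLLR: (x+4) (not simplifiable)
  at LR: (((y+6)+b)+(z+(y*8))) (not simplifiable)
  at LRL: ((y+6)+b) (not simplifiable)
  at LRLL: (y+6) (not simplifiable)
  at LRR: (z+(y*8)) (not simplifiable)
  at LRRR: (y*8) (not simplifiable)
  at R: ((y+a)*(((8*b)*b)+((7+b)*(b+4)))) (not simplifiable)
  at RL: (y+a) (not simplifiable)
  at RR: (((8*b)*b)+((7+b)*(b+4))) (not simplifiable)
  at RRL: ((8*b)*b) (not simplifiable)
  at RRLL: (8*b) (not simplifiable)
  at RRR: ((7+b)*(b+4)) (not simplifiable)
  at RRRL: (7+b) (not simplifiable)
  at RRRR: (b+4) (not simplifiable)
Result: no simplifiable subexpression found -> normal form.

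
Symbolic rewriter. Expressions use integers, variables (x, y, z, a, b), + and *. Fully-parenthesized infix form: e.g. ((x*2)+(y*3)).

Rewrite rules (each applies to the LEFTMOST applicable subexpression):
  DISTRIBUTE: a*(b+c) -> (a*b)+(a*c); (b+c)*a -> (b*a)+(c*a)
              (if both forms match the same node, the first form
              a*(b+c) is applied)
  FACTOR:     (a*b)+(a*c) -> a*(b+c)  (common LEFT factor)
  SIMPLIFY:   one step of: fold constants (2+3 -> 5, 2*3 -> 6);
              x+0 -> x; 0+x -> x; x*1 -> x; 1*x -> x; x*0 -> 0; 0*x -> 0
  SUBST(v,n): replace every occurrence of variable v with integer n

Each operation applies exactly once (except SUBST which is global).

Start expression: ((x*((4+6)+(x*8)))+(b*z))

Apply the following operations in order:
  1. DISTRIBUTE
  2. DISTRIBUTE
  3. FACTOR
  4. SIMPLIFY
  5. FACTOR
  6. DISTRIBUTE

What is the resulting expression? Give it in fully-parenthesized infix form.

Answer: (((x*10)+(x*(x*8)))+(b*z))

Derivation:
Start: ((x*((4+6)+(x*8)))+(b*z))
Apply DISTRIBUTE at L (target: (x*((4+6)+(x*8)))): ((x*((4+6)+(x*8)))+(b*z)) -> (((x*(4+6))+(x*(x*8)))+(b*z))
Apply DISTRIBUTE at LL (target: (x*(4+6))): (((x*(4+6))+(x*(x*8)))+(b*z)) -> ((((x*4)+(x*6))+(x*(x*8)))+(b*z))
Apply FACTOR at LL (target: ((x*4)+(x*6))): ((((x*4)+(x*6))+(x*(x*8)))+(b*z)) -> (((x*(4+6))+(x*(x*8)))+(b*z))
Apply SIMPLIFY at LLR (target: (4+6)): (((x*(4+6))+(x*(x*8)))+(b*z)) -> (((x*10)+(x*(x*8)))+(b*z))
Apply FACTOR at L (target: ((x*10)+(x*(x*8)))): (((x*10)+(x*(x*8)))+(b*z)) -> ((x*(10+(x*8)))+(b*z))
Apply DISTRIBUTE at L (target: (x*(10+(x*8)))): ((x*(10+(x*8)))+(b*z)) -> (((x*10)+(x*(x*8)))+(b*z))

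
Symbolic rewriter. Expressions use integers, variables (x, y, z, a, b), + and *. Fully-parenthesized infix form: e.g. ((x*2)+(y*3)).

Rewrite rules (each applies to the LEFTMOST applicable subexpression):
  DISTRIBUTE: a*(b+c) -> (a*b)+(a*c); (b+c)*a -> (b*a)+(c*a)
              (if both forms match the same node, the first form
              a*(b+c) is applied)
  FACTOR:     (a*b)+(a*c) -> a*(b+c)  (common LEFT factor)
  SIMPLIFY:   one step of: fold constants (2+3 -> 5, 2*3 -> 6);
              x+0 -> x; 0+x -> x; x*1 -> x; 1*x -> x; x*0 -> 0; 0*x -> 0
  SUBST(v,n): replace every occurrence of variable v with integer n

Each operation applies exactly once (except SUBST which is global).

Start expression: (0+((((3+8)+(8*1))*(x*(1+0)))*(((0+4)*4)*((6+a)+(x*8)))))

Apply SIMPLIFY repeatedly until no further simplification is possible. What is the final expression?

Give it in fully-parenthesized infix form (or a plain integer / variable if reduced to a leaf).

Answer: ((19*x)*(16*((6+a)+(x*8))))

Derivation:
Start: (0+((((3+8)+(8*1))*(x*(1+0)))*(((0+4)*4)*((6+a)+(x*8)))))
Step 1: at root: (0+((((3+8)+(8*1))*(x*(1+0)))*(((0+4)*4)*((6+a)+(x*8))))) -> ((((3+8)+(8*1))*(x*(1+0)))*(((0+4)*4)*((6+a)+(x*8)))); overall: (0+((((3+8)+(8*1))*(x*(1+0)))*(((0+4)*4)*((6+a)+(x*8))))) -> ((((3+8)+(8*1))*(x*(1+0)))*(((0+4)*4)*((6+a)+(x*8))))
Step 2: at LLL: (3+8) -> 11; overall: ((((3+8)+(8*1))*(x*(1+0)))*(((0+4)*4)*((6+a)+(x*8)))) -> (((11+(8*1))*(x*(1+0)))*(((0+4)*4)*((6+a)+(x*8))))
Step 3: at LLR: (8*1) -> 8; overall: (((11+(8*1))*(x*(1+0)))*(((0+4)*4)*((6+a)+(x*8)))) -> (((11+8)*(x*(1+0)))*(((0+4)*4)*((6+a)+(x*8))))
Step 4: at LL: (11+8) -> 19; overall: (((11+8)*(x*(1+0)))*(((0+4)*4)*((6+a)+(x*8)))) -> ((19*(x*(1+0)))*(((0+4)*4)*((6+a)+(x*8))))
Step 5: at LRR: (1+0) -> 1; overall: ((19*(x*(1+0)))*(((0+4)*4)*((6+a)+(x*8)))) -> ((19*(x*1))*(((0+4)*4)*((6+a)+(x*8))))
Step 6: at LR: (x*1) -> x; overall: ((19*(x*1))*(((0+4)*4)*((6+a)+(x*8)))) -> ((19*x)*(((0+4)*4)*((6+a)+(x*8))))
Step 7: at RLL: (0+4) -> 4; overall: ((19*x)*(((0+4)*4)*((6+a)+(x*8)))) -> ((19*x)*((4*4)*((6+a)+(x*8))))
Step 8: at RL: (4*4) -> 16; overall: ((19*x)*((4*4)*((6+a)+(x*8)))) -> ((19*x)*(16*((6+a)+(x*8))))
Fixed point: ((19*x)*(16*((6+a)+(x*8))))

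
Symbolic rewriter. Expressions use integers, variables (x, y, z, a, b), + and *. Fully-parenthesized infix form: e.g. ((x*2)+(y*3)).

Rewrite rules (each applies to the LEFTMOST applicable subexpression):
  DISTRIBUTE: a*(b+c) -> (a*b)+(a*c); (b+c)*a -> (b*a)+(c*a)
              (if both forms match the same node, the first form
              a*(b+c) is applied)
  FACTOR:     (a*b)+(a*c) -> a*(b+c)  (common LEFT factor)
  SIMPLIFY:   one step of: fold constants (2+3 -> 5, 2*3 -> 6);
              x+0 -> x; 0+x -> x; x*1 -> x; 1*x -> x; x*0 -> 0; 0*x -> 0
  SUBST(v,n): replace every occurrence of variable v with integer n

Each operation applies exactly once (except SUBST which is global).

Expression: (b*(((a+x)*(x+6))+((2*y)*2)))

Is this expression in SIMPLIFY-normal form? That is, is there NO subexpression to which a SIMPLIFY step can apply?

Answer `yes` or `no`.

Answer: yes

Derivation:
Expression: (b*(((a+x)*(x+6))+((2*y)*2)))
Scanning for simplifiable subexpressions (pre-order)...
  at root: (b*(((a+x)*(x+6))+((2*y)*2))) (not simplifiable)
  at R: (((a+x)*(x+6))+((2*y)*2)) (not simplifiable)
  at RL: ((a+x)*(x+6)) (not simplifiable)
  at RLL: (a+x) (not simplifiable)
  at RLR: (x+6) (not simplifiable)
  at RR: ((2*y)*2) (not simplifiable)
  at RRL: (2*y) (not simplifiable)
Result: no simplifiable subexpression found -> normal form.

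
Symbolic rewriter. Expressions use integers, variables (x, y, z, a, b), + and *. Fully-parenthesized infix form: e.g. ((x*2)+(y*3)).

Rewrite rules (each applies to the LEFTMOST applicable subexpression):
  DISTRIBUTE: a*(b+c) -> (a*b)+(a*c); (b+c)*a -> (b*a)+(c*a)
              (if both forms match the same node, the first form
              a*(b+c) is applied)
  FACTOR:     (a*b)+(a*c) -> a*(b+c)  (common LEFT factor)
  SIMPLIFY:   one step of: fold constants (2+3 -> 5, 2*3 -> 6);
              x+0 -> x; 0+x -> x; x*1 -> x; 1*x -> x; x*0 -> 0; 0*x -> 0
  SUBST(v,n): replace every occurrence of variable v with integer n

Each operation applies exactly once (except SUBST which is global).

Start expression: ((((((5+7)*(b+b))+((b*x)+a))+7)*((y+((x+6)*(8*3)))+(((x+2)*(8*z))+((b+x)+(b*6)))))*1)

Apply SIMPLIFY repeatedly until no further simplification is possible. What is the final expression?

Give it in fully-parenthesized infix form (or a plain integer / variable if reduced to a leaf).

Answer: ((((12*(b+b))+((b*x)+a))+7)*((y+((x+6)*24))+(((x+2)*(8*z))+((b+x)+(b*6)))))

Derivation:
Start: ((((((5+7)*(b+b))+((b*x)+a))+7)*((y+((x+6)*(8*3)))+(((x+2)*(8*z))+((b+x)+(b*6)))))*1)
Step 1: at root: ((((((5+7)*(b+b))+((b*x)+a))+7)*((y+((x+6)*(8*3)))+(((x+2)*(8*z))+((b+x)+(b*6)))))*1) -> (((((5+7)*(b+b))+((b*x)+a))+7)*((y+((x+6)*(8*3)))+(((x+2)*(8*z))+((b+x)+(b*6))))); overall: ((((((5+7)*(b+b))+((b*x)+a))+7)*((y+((x+6)*(8*3)))+(((x+2)*(8*z))+((b+x)+(b*6)))))*1) -> (((((5+7)*(b+b))+((b*x)+a))+7)*((y+((x+6)*(8*3)))+(((x+2)*(8*z))+((b+x)+(b*6)))))
Step 2: at LLLL: (5+7) -> 12; overall: (((((5+7)*(b+b))+((b*x)+a))+7)*((y+((x+6)*(8*3)))+(((x+2)*(8*z))+((b+x)+(b*6))))) -> ((((12*(b+b))+((b*x)+a))+7)*((y+((x+6)*(8*3)))+(((x+2)*(8*z))+((b+x)+(b*6)))))
Step 3: at RLRR: (8*3) -> 24; overall: ((((12*(b+b))+((b*x)+a))+7)*((y+((x+6)*(8*3)))+(((x+2)*(8*z))+((b+x)+(b*6))))) -> ((((12*(b+b))+((b*x)+a))+7)*((y+((x+6)*24))+(((x+2)*(8*z))+((b+x)+(b*6)))))
Fixed point: ((((12*(b+b))+((b*x)+a))+7)*((y+((x+6)*24))+(((x+2)*(8*z))+((b+x)+(b*6)))))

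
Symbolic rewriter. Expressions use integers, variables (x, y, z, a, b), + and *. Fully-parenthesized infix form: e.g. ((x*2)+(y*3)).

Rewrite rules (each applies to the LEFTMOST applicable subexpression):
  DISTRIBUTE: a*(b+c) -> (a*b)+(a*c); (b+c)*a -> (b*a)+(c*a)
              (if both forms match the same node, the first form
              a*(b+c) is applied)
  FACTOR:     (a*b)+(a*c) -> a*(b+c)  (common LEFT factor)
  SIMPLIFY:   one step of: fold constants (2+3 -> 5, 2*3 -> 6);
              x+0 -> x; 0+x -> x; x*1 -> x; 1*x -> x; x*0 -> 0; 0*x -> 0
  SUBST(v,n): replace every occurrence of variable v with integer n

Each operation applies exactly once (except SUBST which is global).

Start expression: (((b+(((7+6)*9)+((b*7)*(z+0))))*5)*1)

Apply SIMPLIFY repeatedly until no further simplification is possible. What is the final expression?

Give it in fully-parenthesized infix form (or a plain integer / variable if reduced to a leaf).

Start: (((b+(((7+6)*9)+((b*7)*(z+0))))*5)*1)
Step 1: at root: (((b+(((7+6)*9)+((b*7)*(z+0))))*5)*1) -> ((b+(((7+6)*9)+((b*7)*(z+0))))*5); overall: (((b+(((7+6)*9)+((b*7)*(z+0))))*5)*1) -> ((b+(((7+6)*9)+((b*7)*(z+0))))*5)
Step 2: at LRLL: (7+6) -> 13; overall: ((b+(((7+6)*9)+((b*7)*(z+0))))*5) -> ((b+((13*9)+((b*7)*(z+0))))*5)
Step 3: at LRL: (13*9) -> 117; overall: ((b+((13*9)+((b*7)*(z+0))))*5) -> ((b+(117+((b*7)*(z+0))))*5)
Step 4: at LRRR: (z+0) -> z; overall: ((b+(117+((b*7)*(z+0))))*5) -> ((b+(117+((b*7)*z)))*5)
Fixed point: ((b+(117+((b*7)*z)))*5)

Answer: ((b+(117+((b*7)*z)))*5)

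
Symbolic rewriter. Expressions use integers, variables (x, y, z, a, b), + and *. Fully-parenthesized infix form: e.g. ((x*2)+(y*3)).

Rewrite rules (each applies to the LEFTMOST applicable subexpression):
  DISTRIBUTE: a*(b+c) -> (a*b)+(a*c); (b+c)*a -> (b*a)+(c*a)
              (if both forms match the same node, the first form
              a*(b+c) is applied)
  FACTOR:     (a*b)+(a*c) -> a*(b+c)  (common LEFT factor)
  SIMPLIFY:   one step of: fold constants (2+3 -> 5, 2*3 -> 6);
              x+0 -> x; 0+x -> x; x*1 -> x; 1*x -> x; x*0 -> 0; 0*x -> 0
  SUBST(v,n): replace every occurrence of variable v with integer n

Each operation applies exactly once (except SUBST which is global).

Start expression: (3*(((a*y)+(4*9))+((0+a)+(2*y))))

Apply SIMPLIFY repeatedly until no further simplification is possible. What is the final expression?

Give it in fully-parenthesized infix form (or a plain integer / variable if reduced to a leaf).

Answer: (3*(((a*y)+36)+(a+(2*y))))

Derivation:
Start: (3*(((a*y)+(4*9))+((0+a)+(2*y))))
Step 1: at RLR: (4*9) -> 36; overall: (3*(((a*y)+(4*9))+((0+a)+(2*y)))) -> (3*(((a*y)+36)+((0+a)+(2*y))))
Step 2: at RRL: (0+a) -> a; overall: (3*(((a*y)+36)+((0+a)+(2*y)))) -> (3*(((a*y)+36)+(a+(2*y))))
Fixed point: (3*(((a*y)+36)+(a+(2*y))))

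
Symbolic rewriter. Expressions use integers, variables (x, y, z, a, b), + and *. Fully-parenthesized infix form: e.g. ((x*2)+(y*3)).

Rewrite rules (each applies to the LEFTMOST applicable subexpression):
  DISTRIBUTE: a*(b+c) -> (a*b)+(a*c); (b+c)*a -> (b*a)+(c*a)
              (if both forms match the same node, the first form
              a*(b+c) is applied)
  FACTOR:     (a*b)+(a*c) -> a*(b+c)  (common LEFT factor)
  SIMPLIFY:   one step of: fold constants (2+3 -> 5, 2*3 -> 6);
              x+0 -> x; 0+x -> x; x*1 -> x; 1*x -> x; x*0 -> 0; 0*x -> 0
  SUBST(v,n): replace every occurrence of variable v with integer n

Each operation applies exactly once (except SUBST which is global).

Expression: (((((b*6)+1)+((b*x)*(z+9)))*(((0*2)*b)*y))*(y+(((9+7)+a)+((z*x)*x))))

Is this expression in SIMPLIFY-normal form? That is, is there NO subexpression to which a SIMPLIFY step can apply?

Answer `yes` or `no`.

Expression: (((((b*6)+1)+((b*x)*(z+9)))*(((0*2)*b)*y))*(y+(((9+7)+a)+((z*x)*x))))
Scanning for simplifiable subexpressions (pre-order)...
  at root: (((((b*6)+1)+((b*x)*(z+9)))*(((0*2)*b)*y))*(y+(((9+7)+a)+((z*x)*x)))) (not simplifiable)
  at L: ((((b*6)+1)+((b*x)*(z+9)))*(((0*2)*b)*y)) (not simplifiable)
  at LL: (((b*6)+1)+((b*x)*(z+9))) (not simplifiable)
  at LLL: ((b*6)+1) (not simplifiable)
  at LLLL: (b*6) (not simplifiable)
  at LLR: ((b*x)*(z+9)) (not simplifiable)
  at LLRL: (b*x) (not simplifiable)
  at LLRR: (z+9) (not simplifiable)
  at LR: (((0*2)*b)*y) (not simplifiable)
  at LRL: ((0*2)*b) (not simplifiable)
  at LRLL: (0*2) (SIMPLIFIABLE)
  at R: (y+(((9+7)+a)+((z*x)*x))) (not simplifiable)
  at RR: (((9+7)+a)+((z*x)*x)) (not simplifiable)
  at RRL: ((9+7)+a) (not simplifiable)
  at RRLL: (9+7) (SIMPLIFIABLE)
  at RRR: ((z*x)*x) (not simplifiable)
  at RRRL: (z*x) (not simplifiable)
Found simplifiable subexpr at path LRLL: (0*2)
One SIMPLIFY step would give: (((((b*6)+1)+((b*x)*(z+9)))*((0*b)*y))*(y+(((9+7)+a)+((z*x)*x))))
-> NOT in normal form.

Answer: no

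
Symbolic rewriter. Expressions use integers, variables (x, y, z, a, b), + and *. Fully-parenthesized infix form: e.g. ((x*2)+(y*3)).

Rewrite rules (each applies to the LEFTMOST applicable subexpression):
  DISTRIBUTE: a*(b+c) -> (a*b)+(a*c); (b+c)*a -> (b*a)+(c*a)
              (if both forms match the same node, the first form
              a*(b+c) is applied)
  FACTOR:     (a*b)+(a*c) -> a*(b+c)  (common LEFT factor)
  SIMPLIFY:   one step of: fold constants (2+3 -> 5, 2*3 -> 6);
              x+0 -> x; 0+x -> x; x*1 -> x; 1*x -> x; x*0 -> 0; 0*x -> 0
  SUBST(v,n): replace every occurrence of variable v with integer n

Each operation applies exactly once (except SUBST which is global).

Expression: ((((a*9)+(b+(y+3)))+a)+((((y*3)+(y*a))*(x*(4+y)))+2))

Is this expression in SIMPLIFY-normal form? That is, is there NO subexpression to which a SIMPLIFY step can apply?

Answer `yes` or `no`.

Answer: yes

Derivation:
Expression: ((((a*9)+(b+(y+3)))+a)+((((y*3)+(y*a))*(x*(4+y)))+2))
Scanning for simplifiable subexpressions (pre-order)...
  at root: ((((a*9)+(b+(y+3)))+a)+((((y*3)+(y*a))*(x*(4+y)))+2)) (not simplifiable)
  at L: (((a*9)+(b+(y+3)))+a) (not simplifiable)
  at LL: ((a*9)+(b+(y+3))) (not simplifiable)
  at LLL: (a*9) (not simplifiable)
  at LLR: (b+(y+3)) (not simplifiable)
  at LLRR: (y+3) (not simplifiable)
  at R: ((((y*3)+(y*a))*(x*(4+y)))+2) (not simplifiable)
  at RL: (((y*3)+(y*a))*(x*(4+y))) (not simplifiable)
  at RLL: ((y*3)+(y*a)) (not simplifiable)
  at RLLL: (y*3) (not simplifiable)
  at RLLR: (y*a) (not simplifiable)
  at RLR: (x*(4+y)) (not simplifiable)
  at RLRR: (4+y) (not simplifiable)
Result: no simplifiable subexpression found -> normal form.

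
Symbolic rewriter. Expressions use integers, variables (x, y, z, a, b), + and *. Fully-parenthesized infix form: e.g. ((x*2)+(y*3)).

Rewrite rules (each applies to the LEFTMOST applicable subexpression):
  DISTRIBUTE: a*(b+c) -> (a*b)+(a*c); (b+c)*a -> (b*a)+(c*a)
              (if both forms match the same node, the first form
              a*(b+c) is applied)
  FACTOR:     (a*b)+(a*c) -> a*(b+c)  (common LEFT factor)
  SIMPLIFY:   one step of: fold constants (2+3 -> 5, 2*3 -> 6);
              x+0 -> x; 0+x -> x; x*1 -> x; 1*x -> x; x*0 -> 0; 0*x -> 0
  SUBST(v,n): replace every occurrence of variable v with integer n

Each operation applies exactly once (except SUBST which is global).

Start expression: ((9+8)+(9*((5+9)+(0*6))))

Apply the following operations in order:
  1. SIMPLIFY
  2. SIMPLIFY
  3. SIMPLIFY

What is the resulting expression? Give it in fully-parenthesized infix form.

Start: ((9+8)+(9*((5+9)+(0*6))))
Apply SIMPLIFY at L (target: (9+8)): ((9+8)+(9*((5+9)+(0*6)))) -> (17+(9*((5+9)+(0*6))))
Apply SIMPLIFY at RRL (target: (5+9)): (17+(9*((5+9)+(0*6)))) -> (17+(9*(14+(0*6))))
Apply SIMPLIFY at RRR (target: (0*6)): (17+(9*(14+(0*6)))) -> (17+(9*(14+0)))

Answer: (17+(9*(14+0)))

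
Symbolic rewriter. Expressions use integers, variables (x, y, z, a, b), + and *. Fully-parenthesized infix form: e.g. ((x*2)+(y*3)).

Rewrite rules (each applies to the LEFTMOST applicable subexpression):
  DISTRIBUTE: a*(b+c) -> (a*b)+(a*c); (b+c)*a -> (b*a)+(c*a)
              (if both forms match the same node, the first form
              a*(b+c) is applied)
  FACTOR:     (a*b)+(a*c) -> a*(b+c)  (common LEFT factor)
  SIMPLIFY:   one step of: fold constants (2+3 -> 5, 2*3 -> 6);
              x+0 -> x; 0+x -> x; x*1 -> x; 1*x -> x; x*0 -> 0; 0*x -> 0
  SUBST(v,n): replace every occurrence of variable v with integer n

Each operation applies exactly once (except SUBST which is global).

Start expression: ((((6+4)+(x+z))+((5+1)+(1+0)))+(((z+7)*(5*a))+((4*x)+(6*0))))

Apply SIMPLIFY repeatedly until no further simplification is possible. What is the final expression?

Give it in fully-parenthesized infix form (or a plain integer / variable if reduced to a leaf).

Answer: (((10+(x+z))+7)+(((z+7)*(5*a))+(4*x)))

Derivation:
Start: ((((6+4)+(x+z))+((5+1)+(1+0)))+(((z+7)*(5*a))+((4*x)+(6*0))))
Step 1: at LLL: (6+4) -> 10; overall: ((((6+4)+(x+z))+((5+1)+(1+0)))+(((z+7)*(5*a))+((4*x)+(6*0)))) -> (((10+(x+z))+((5+1)+(1+0)))+(((z+7)*(5*a))+((4*x)+(6*0))))
Step 2: at LRL: (5+1) -> 6; overall: (((10+(x+z))+((5+1)+(1+0)))+(((z+7)*(5*a))+((4*x)+(6*0)))) -> (((10+(x+z))+(6+(1+0)))+(((z+7)*(5*a))+((4*x)+(6*0))))
Step 3: at LRR: (1+0) -> 1; overall: (((10+(x+z))+(6+(1+0)))+(((z+7)*(5*a))+((4*x)+(6*0)))) -> (((10+(x+z))+(6+1))+(((z+7)*(5*a))+((4*x)+(6*0))))
Step 4: at LR: (6+1) -> 7; overall: (((10+(x+z))+(6+1))+(((z+7)*(5*a))+((4*x)+(6*0)))) -> (((10+(x+z))+7)+(((z+7)*(5*a))+((4*x)+(6*0))))
Step 5: at RRR: (6*0) -> 0; overall: (((10+(x+z))+7)+(((z+7)*(5*a))+((4*x)+(6*0)))) -> (((10+(x+z))+7)+(((z+7)*(5*a))+((4*x)+0)))
Step 6: at RR: ((4*x)+0) -> (4*x); overall: (((10+(x+z))+7)+(((z+7)*(5*a))+((4*x)+0))) -> (((10+(x+z))+7)+(((z+7)*(5*a))+(4*x)))
Fixed point: (((10+(x+z))+7)+(((z+7)*(5*a))+(4*x)))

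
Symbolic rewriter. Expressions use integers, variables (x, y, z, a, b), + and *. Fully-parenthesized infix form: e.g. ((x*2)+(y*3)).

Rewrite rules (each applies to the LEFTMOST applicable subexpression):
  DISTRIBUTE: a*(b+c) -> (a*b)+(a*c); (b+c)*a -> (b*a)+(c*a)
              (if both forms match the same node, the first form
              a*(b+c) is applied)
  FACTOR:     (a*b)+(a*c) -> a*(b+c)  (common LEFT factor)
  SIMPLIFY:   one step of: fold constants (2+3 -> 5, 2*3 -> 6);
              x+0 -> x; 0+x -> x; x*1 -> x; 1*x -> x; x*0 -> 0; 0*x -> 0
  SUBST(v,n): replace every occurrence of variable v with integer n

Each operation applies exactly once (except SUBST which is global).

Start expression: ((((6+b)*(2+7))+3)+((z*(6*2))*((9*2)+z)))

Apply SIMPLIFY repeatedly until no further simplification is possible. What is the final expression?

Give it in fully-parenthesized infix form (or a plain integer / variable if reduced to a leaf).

Answer: ((((6+b)*9)+3)+((z*12)*(18+z)))

Derivation:
Start: ((((6+b)*(2+7))+3)+((z*(6*2))*((9*2)+z)))
Step 1: at LLR: (2+7) -> 9; overall: ((((6+b)*(2+7))+3)+((z*(6*2))*((9*2)+z))) -> ((((6+b)*9)+3)+((z*(6*2))*((9*2)+z)))
Step 2: at RLR: (6*2) -> 12; overall: ((((6+b)*9)+3)+((z*(6*2))*((9*2)+z))) -> ((((6+b)*9)+3)+((z*12)*((9*2)+z)))
Step 3: at RRL: (9*2) -> 18; overall: ((((6+b)*9)+3)+((z*12)*((9*2)+z))) -> ((((6+b)*9)+3)+((z*12)*(18+z)))
Fixed point: ((((6+b)*9)+3)+((z*12)*(18+z)))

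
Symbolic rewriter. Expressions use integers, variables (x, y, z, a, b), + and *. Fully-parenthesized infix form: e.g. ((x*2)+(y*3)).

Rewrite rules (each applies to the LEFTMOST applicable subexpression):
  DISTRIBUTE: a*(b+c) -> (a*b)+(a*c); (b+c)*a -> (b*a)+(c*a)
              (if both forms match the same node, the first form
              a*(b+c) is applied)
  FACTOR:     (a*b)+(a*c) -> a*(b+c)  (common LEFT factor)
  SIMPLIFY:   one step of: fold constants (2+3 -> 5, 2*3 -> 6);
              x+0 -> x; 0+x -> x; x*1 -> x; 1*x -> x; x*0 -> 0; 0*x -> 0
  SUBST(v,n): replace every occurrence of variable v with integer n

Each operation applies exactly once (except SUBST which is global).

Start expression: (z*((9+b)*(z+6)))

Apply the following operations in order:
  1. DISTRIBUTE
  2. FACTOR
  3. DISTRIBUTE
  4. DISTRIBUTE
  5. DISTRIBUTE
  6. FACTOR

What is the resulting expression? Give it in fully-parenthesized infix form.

Start: (z*((9+b)*(z+6)))
Apply DISTRIBUTE at R (target: ((9+b)*(z+6))): (z*((9+b)*(z+6))) -> (z*(((9+b)*z)+((9+b)*6)))
Apply FACTOR at R (target: (((9+b)*z)+((9+b)*6))): (z*(((9+b)*z)+((9+b)*6))) -> (z*((9+b)*(z+6)))
Apply DISTRIBUTE at R (target: ((9+b)*(z+6))): (z*((9+b)*(z+6))) -> (z*(((9+b)*z)+((9+b)*6)))
Apply DISTRIBUTE at root (target: (z*(((9+b)*z)+((9+b)*6)))): (z*(((9+b)*z)+((9+b)*6))) -> ((z*((9+b)*z))+(z*((9+b)*6)))
Apply DISTRIBUTE at LR (target: ((9+b)*z)): ((z*((9+b)*z))+(z*((9+b)*6))) -> ((z*((9*z)+(b*z)))+(z*((9+b)*6)))
Apply FACTOR at root (target: ((z*((9*z)+(b*z)))+(z*((9+b)*6)))): ((z*((9*z)+(b*z)))+(z*((9+b)*6))) -> (z*(((9*z)+(b*z))+((9+b)*6)))

Answer: (z*(((9*z)+(b*z))+((9+b)*6)))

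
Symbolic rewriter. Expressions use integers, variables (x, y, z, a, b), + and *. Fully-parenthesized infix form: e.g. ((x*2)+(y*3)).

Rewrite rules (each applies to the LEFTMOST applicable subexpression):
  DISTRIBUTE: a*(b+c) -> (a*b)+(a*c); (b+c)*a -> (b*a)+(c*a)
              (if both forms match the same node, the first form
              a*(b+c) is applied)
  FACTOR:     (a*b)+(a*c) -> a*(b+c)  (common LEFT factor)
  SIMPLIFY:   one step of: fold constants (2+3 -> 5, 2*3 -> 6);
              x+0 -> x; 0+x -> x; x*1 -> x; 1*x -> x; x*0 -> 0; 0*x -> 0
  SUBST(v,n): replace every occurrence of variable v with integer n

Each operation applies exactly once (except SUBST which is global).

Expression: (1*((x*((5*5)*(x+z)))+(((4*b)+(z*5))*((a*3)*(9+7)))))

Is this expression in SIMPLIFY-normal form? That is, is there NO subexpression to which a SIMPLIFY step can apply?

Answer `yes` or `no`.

Answer: no

Derivation:
Expression: (1*((x*((5*5)*(x+z)))+(((4*b)+(z*5))*((a*3)*(9+7)))))
Scanning for simplifiable subexpressions (pre-order)...
  at root: (1*((x*((5*5)*(x+z)))+(((4*b)+(z*5))*((a*3)*(9+7))))) (SIMPLIFIABLE)
  at R: ((x*((5*5)*(x+z)))+(((4*b)+(z*5))*((a*3)*(9+7)))) (not simplifiable)
  at RL: (x*((5*5)*(x+z))) (not simplifiable)
  at RLR: ((5*5)*(x+z)) (not simplifiable)
  at RLRL: (5*5) (SIMPLIFIABLE)
  at RLRR: (x+z) (not simplifiable)
  at RR: (((4*b)+(z*5))*((a*3)*(9+7))) (not simplifiable)
  at RRL: ((4*b)+(z*5)) (not simplifiable)
  at RRLL: (4*b) (not simplifiable)
  at RRLR: (z*5) (not simplifiable)
  at RRR: ((a*3)*(9+7)) (not simplifiable)
  at RRRL: (a*3) (not simplifiable)
  at RRRR: (9+7) (SIMPLIFIABLE)
Found simplifiable subexpr at path root: (1*((x*((5*5)*(x+z)))+(((4*b)+(z*5))*((a*3)*(9+7)))))
One SIMPLIFY step would give: ((x*((5*5)*(x+z)))+(((4*b)+(z*5))*((a*3)*(9+7))))
-> NOT in normal form.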